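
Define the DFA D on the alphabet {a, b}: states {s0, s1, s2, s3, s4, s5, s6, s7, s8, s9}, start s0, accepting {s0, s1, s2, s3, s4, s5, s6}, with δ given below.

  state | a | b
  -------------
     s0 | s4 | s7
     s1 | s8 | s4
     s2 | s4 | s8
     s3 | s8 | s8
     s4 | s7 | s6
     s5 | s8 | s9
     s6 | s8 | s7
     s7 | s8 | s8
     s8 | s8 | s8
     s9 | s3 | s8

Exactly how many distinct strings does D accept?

The useful subgraph on states {s0, s4, s6} is acyclic, so L(D) is finite; the longest accepting path visits 3 useful states, giving maximum string length 2.
Counting accepting paths from s0 by length: 1 of length 0, 1 of length 1, 1 of length 2. Total 3.

3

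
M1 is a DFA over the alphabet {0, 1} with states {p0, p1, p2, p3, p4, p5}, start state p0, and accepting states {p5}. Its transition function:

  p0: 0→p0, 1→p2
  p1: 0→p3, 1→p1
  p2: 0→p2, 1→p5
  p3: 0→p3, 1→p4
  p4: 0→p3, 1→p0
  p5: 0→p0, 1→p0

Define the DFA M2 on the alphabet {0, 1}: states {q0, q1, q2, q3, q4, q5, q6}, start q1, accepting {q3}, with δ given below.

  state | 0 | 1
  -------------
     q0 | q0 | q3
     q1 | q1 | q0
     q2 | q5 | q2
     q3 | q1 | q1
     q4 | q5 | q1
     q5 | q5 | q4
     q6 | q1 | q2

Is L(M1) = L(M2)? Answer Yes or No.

Yes

Exploring the product automaton M1 × M2 from the start pair (p0, q1), following both machines on each input symbol, reaches 3 state pairs: (p0, q1), (p2, q0), (p5, q3).
M1 accepts in {p5} and M2 accepts in {q3}. In every reachable pair the two components are either both accepting — (p5, q3) — or both non-accepting, so no string is accepted by exactly one of the machines: L(M1) \ L(M2) and L(M2) \ L(M1) are both empty.
Hence every string is accepted by M1 iff it is accepted by M2, and the two languages coincide.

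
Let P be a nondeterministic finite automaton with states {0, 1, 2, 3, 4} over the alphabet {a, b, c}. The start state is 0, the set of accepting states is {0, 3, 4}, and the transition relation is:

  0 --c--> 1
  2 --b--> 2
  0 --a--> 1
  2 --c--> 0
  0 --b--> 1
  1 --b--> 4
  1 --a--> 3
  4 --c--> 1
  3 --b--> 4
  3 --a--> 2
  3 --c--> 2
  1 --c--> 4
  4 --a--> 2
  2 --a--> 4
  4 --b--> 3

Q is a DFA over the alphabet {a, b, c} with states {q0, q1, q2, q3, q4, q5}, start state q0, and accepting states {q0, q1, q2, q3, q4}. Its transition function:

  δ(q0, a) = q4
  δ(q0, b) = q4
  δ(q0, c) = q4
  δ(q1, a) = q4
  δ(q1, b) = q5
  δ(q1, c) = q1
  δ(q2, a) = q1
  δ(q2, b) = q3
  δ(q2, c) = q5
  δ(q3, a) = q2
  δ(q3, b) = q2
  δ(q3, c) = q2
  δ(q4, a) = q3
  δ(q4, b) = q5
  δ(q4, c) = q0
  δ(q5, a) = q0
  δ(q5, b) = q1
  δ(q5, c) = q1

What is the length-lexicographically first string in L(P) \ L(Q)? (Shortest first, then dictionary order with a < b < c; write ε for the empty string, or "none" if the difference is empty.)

ab

The string ab is accepted by P but not by Q.
No shorter string lies in the difference, and ab is the lexicographically first length-2 string in L(P) \ L(Q).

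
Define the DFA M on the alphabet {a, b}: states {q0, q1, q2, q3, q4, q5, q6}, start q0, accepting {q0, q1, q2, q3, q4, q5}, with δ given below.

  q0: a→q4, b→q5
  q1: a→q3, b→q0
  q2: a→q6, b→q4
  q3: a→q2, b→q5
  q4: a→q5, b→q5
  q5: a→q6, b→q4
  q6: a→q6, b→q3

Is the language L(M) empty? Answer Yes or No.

The empty string ε is accepted: the run q0 ends in the accepting state q0.
Since at least one string is accepted, L(M) is not empty.

No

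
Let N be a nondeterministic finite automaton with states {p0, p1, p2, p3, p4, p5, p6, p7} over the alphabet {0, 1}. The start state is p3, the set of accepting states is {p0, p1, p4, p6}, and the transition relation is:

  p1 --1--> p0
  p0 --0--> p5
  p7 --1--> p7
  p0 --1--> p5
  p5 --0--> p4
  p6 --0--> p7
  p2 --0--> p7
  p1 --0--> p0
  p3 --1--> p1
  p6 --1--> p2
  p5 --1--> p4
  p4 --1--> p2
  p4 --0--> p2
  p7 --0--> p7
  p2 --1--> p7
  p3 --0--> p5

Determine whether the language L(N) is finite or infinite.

The useful states (reachable from p3 and able to reach an accepting state) are {p0, p1, p3, p4, p5}.
Restricted to these states the transition graph has no cycle, so every accepting path has bounded length and L is finite.

finite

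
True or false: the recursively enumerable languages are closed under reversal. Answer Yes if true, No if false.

Yes

Reverse the input and run the recogniser for L on it; this accepts exactly Lᴿ.
So the recursively enumerable languages are closed under reversal.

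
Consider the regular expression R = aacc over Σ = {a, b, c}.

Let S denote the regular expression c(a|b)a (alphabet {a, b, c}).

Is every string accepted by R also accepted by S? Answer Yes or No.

The string aacc is in L(R) but not in L(S).
So L(R) ⊄ L(S).

No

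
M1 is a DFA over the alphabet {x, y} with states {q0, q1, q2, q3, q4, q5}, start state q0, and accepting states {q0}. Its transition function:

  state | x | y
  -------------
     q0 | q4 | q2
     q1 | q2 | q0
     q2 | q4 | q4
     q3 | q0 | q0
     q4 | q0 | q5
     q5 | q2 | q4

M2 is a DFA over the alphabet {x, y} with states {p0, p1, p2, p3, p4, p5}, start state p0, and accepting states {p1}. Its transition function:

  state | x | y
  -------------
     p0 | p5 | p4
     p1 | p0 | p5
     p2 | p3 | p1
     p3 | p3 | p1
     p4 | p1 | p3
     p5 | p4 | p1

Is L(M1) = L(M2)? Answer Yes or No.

The empty string ε is accepted by M1 but rejected by M2.
So L(M1) ≠ L(M2).

No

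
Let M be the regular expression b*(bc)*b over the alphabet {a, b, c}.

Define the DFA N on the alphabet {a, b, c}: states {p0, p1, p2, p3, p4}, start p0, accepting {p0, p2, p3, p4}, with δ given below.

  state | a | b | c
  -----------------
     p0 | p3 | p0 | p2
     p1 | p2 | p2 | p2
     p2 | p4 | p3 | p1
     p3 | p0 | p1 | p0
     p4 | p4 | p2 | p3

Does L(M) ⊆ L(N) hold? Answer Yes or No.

Converting the expression M to a DFA (subset construction, then merging equivalent states) gives the minimal DFA with states {m0, m1, m2, m3, m4}, start state m0, accepting states {m2, m4} and transitions m0: a→m1, b→m2, c→m1; m1: a→m1, b→m1, c→m1; m2: a→m1, b→m2, c→m3; m3: a→m1, b→m4, c→m1; m4: a→m1, b→m1, c→m3.
Exploring the product automaton M × N from the start pair (m0, p0), following both machines on each input symbol, reaches 11 state pairs: (m0, p0), (m1, p3), (m2, p0), (m1, p2), (m1, p0), (m1, p1), (m3, p2), (m1, p4), (m4, p3), (m3, p0), (m4, p0).
M accepts in {m2, m4} and N accepts in {p0, p2, p3, p4}. The reachable pairs whose M-component is accepting are (m2, p0), (m4, p3), (m4, p0); in each of them the N-component is accepting too, so the product for L(M) \ L(N) (M-component accepting, N-component rejecting) has no reachable accepting pair and the difference is empty.
Hence every string in L(M) is also in L(N).

Yes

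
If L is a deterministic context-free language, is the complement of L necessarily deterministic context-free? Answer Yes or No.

Yes

A deterministic PDA can be normalised so that it always reads its entire input (no blocking, no infinite ε-loops) and records in its finite control whether it has passed through an accepting state since the last input symbol was consumed; inverting that end-of-input verdict yields a DPDA for the complement.
So the deterministic context-free languages are closed under complement.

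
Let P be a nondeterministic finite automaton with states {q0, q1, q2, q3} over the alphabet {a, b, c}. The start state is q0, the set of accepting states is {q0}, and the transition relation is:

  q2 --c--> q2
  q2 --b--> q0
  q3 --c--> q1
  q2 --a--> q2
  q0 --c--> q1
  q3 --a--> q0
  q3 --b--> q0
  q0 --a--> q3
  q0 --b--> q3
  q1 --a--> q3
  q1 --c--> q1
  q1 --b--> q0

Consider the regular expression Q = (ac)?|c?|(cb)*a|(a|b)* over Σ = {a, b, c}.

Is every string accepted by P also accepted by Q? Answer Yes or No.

The string cb is in L(P) but not in L(Q).
So L(P) ⊄ L(Q).

No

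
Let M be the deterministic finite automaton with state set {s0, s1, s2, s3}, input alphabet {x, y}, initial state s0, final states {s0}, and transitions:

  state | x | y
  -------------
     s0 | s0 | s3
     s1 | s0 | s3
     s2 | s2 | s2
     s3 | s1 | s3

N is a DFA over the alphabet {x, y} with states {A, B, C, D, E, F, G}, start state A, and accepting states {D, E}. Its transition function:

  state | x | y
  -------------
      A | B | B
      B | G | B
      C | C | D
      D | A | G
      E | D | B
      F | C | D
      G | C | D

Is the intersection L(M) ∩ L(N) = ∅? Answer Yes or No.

Yes

Exploring the product automaton M × N from the start pair (s0, A), following both machines on each input symbol, reaches 10 state pairs: (s0, A), (s0, B), (s3, B), (s0, G), (s1, G), (s0, C), (s3, D), (s1, A), (s3, G), (s1, C).
M accepts in {s0} and N accepts in {D, E}; no reachable pair has both components accepting, so no string drives both machines to acceptance simultaneously and L(M) ∩ L(N) = ∅.
So no string is accepted by both, and the intersection is empty.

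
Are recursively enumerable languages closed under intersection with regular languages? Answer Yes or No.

Yes

First check the input against a DFA for the regular language; if it passes, run the recogniser for L and accept when it does.
So the recursively enumerable languages are closed under intersection with a regular language.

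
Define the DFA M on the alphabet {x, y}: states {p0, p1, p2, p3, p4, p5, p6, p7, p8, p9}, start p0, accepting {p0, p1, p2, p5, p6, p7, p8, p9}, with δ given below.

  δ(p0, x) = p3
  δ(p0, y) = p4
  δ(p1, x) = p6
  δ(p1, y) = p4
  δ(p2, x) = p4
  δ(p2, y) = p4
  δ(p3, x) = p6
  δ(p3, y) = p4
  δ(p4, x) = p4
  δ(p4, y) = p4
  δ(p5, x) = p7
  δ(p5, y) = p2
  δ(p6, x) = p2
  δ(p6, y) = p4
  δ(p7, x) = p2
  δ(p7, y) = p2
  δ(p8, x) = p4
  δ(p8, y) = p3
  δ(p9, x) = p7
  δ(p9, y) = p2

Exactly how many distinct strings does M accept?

The useful subgraph on states {p0, p2, p3, p6} is acyclic, so L(M) is finite; the longest accepting path visits 4 useful states, giving maximum string length 3.
Counting accepting paths from p0 by length: 1 of length 0, 1 of length 2, 1 of length 3. Total 3.

3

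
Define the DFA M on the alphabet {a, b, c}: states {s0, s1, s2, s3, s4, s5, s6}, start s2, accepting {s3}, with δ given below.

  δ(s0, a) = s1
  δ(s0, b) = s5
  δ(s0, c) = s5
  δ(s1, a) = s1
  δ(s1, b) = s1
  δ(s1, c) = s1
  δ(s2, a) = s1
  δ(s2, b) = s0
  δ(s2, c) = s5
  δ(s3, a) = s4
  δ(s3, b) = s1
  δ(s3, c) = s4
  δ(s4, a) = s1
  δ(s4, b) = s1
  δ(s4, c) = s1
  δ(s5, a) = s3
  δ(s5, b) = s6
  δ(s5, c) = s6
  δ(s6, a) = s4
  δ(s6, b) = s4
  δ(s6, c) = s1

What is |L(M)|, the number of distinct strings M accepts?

3

The useful subgraph on states {s0, s2, s3, s5} is acyclic, so L(M) is finite; the longest accepting path visits 4 useful states, giving maximum string length 3.
Counting accepting paths from s2 by length: 1 of length 2, 2 of length 3. Total 3.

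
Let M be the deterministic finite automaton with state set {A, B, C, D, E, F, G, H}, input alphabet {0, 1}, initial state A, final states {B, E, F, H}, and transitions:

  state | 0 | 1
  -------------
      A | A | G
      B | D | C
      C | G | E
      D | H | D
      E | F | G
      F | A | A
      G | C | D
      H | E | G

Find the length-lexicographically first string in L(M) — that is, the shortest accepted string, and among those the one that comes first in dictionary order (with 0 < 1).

101

A breadth-first search from A reaches an accepting state first via the path A → G → C → E on input 101.
No string of length < 3 is accepted (BFS exhausts all shorter strings without reaching an accepting state), and 101 is the lexicographically least accepting string of length 3.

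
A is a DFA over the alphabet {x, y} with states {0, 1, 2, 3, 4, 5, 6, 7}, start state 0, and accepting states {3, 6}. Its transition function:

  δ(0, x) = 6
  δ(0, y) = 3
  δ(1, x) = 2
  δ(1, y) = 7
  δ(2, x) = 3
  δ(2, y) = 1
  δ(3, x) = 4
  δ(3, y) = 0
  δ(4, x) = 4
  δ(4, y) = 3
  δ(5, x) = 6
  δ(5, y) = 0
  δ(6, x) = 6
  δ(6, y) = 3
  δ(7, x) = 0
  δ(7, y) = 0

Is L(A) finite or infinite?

infinite

State 0 is reachable from the start and can reach an accepting state, and it lies on the cycle 0 → 3 → 0.
Traversing that cycle any number of times yields accepted strings of unbounded length, so the language is infinite.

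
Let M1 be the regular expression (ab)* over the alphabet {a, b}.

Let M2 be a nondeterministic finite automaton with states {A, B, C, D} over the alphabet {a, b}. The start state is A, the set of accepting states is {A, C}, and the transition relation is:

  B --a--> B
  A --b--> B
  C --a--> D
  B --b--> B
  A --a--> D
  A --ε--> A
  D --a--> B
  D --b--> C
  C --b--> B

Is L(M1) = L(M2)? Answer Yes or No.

Converting the expression M1 to a DFA (subset construction, then merging equivalent states) gives the minimal DFA with states {r0, r1, r2}, start state r0, accepting states {r0} and transitions r0: a→r1, b→r2; r1: a→r2, b→r0; r2: a→r2, b→r2.
Exploring the product automaton M1 × M2 from the start pair (r0, A), following both machines on each input symbol, reaches 4 state pairs: (r0, A), (r1, D), (r2, B), (r0, C).
M1 accepts in {r0} and M2 accepts in {A, C}. In every reachable pair the two components are either both accepting — (r0, A), (r0, C) — or both non-accepting, so no string is accepted by exactly one of the machines: L(M1) \ L(M2) and L(M2) \ L(M1) are both empty.
Hence every string is accepted by M1 iff it is accepted by M2, and the two languages coincide.

Yes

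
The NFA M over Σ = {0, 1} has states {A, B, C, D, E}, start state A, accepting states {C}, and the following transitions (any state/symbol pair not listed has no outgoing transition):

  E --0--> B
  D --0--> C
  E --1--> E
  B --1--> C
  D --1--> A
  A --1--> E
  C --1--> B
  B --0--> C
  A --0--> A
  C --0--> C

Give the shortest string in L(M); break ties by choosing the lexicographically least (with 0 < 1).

A breadth-first search from A reaches an accepting state first via the path A → E → B → C on input 100.
No string of length < 3 is accepted (BFS exhausts all shorter strings without reaching an accepting state), and 100 is the lexicographically least accepting string of length 3.

100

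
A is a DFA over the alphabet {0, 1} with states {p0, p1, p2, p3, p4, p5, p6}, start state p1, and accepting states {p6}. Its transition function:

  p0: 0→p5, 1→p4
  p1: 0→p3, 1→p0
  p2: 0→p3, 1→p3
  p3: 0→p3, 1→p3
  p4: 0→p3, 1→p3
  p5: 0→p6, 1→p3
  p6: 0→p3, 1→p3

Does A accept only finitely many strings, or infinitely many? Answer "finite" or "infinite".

The useful states (reachable from p1 and able to reach an accepting state) are {p0, p1, p5, p6}.
Restricted to these states the transition graph has no cycle, so every accepting path has bounded length and L is finite.

finite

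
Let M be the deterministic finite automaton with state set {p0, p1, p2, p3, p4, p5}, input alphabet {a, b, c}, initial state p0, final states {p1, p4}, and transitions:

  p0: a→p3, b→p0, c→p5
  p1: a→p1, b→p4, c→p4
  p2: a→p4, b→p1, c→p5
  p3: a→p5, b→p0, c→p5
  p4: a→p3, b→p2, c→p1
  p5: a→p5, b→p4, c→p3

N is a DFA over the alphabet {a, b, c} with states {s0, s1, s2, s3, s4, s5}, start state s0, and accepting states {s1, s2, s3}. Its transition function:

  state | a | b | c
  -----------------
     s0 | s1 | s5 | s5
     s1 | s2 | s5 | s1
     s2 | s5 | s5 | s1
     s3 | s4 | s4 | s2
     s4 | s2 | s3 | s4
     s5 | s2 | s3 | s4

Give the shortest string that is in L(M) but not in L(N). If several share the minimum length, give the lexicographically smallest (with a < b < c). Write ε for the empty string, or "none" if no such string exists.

aab

The string aab is accepted by M but not by N.
No shorter string lies in the difference, and aab is the lexicographically first length-3 string in L(M) \ L(N).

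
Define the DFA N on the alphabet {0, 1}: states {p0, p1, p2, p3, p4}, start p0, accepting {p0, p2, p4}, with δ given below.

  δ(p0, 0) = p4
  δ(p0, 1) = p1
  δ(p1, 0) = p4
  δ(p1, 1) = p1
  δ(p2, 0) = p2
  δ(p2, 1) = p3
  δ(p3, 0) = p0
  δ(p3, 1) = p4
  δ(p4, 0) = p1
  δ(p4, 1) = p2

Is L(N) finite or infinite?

infinite

State p1 is reachable from the start and can reach an accepting state, and it lies on the cycle p1 → p1.
Traversing that cycle any number of times yields accepted strings of unbounded length, so the language is infinite.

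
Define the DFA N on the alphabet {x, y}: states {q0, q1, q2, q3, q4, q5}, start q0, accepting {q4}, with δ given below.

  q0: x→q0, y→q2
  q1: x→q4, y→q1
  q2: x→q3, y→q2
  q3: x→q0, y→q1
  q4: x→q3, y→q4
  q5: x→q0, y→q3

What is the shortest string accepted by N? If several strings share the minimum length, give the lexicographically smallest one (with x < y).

A breadth-first search from q0 reaches an accepting state first via the path q0 → q2 → q3 → q1 → q4 on input yxyx.
No string of length < 4 is accepted (BFS exhausts all shorter strings without reaching an accepting state), and yxyx is the lexicographically least accepting string of length 4.

yxyx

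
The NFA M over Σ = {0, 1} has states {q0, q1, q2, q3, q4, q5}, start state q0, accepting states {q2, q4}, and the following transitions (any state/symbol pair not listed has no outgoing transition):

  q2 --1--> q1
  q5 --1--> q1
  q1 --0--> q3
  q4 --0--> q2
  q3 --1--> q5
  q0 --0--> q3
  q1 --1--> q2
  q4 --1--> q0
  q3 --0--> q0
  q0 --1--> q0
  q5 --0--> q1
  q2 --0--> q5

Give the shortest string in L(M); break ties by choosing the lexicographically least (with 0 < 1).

0101

A breadth-first search from q0 reaches an accepting state first via the path q0 → q3 → q5 → q1 → q2 on input 0101.
No string of length < 4 is accepted (BFS exhausts all shorter strings without reaching an accepting state), and 0101 is the lexicographically least accepting string of length 4.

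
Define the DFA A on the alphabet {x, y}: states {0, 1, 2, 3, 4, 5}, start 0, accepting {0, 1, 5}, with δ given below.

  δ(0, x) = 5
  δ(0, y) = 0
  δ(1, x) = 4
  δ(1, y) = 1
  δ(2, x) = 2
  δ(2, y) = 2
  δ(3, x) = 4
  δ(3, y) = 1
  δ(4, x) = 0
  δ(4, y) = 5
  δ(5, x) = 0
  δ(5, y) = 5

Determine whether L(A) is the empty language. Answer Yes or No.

The empty string ε is accepted: the run 0 ends in the accepting state 0.
Since at least one string is accepted, L(A) is not empty.

No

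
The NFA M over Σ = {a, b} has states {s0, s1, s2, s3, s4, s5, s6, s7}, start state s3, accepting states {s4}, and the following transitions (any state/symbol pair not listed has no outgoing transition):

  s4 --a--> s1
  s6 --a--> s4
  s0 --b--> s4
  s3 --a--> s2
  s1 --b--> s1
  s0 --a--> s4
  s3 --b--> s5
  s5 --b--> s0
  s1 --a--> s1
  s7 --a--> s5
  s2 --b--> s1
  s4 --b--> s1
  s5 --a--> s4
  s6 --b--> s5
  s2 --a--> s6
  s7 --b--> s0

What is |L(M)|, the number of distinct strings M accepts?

The useful subgraph on states {s0, s2, s3, s4, s5, s6} is acyclic, so L(M) is finite; the longest accepting path visits 6 useful states, giving maximum string length 5.
Counting accepting paths from s3 by length: 1 of length 2, 3 of length 3, 1 of length 4, 2 of length 5. Total 7.

7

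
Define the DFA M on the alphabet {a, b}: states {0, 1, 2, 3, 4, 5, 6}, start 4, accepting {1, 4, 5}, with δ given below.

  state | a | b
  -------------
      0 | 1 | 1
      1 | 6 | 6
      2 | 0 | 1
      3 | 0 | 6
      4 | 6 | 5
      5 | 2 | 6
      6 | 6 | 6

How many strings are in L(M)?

The useful subgraph on states {0, 1, 2, 4, 5} is acyclic, so L(M) is finite; the longest accepting path visits 5 useful states, giving maximum string length 4.
Counting accepting paths from 4 by length: 1 of length 0, 1 of length 1, 1 of length 3, 2 of length 4. Total 5.

5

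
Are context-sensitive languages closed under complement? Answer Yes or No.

The context-sensitive languages are exactly NSPACE(n), and by the Immerman–Szelepcsényi theorem nondeterministic space classes (from log n up) are closed under complement.
So the context-sensitive languages are closed under complement.

Yes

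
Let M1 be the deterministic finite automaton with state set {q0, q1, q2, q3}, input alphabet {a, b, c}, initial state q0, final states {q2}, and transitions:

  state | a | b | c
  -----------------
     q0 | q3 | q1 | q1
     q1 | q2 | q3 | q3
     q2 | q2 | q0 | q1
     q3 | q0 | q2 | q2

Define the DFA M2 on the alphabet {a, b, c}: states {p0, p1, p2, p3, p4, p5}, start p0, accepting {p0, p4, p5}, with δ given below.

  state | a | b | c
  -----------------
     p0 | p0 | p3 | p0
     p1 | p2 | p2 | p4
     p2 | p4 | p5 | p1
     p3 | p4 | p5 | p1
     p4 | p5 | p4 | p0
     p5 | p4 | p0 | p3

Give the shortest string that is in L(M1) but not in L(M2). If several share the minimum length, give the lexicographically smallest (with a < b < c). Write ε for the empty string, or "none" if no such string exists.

ab

The string ab is accepted by M1 but not by M2.
No shorter string lies in the difference, and ab is the lexicographically first length-2 string in L(M1) \ L(M2).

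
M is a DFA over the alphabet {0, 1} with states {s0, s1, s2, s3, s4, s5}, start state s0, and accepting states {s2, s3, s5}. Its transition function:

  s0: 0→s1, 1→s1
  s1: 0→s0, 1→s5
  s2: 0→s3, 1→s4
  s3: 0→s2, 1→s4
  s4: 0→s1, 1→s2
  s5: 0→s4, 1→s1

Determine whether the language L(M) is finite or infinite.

State s0 is reachable from the start and can reach an accepting state, and it lies on the cycle s0 → s1 → s0.
Traversing that cycle any number of times yields accepted strings of unbounded length, so the language is infinite.

infinite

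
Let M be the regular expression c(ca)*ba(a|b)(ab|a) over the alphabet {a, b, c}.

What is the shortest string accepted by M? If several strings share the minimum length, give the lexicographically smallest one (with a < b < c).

By inspection of the expression, no string of length less than 5 matches, and cbaaa is the lexicographically first match of length 5.

cbaaa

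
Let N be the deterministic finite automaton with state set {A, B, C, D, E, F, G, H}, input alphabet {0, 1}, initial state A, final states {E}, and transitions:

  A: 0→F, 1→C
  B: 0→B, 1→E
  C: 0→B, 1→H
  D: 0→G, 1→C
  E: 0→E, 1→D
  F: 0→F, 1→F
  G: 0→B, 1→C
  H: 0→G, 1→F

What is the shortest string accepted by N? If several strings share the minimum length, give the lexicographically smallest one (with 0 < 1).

101

A breadth-first search from A reaches an accepting state first via the path A → C → B → E on input 101.
No string of length < 3 is accepted (BFS exhausts all shorter strings without reaching an accepting state), and 101 is the lexicographically least accepting string of length 3.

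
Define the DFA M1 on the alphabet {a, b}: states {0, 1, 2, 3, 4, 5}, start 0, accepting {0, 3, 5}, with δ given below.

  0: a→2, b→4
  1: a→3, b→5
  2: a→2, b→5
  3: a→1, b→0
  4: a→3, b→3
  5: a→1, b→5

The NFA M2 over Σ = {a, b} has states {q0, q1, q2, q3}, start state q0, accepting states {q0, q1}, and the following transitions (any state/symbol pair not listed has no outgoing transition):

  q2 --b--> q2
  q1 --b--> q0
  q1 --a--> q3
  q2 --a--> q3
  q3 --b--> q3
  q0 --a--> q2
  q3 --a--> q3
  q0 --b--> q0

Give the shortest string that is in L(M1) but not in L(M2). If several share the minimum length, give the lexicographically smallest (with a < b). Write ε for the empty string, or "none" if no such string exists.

ab

The string ab is accepted by M1 but not by M2.
No shorter string lies in the difference, and ab is the lexicographically first length-2 string in L(M1) \ L(M2).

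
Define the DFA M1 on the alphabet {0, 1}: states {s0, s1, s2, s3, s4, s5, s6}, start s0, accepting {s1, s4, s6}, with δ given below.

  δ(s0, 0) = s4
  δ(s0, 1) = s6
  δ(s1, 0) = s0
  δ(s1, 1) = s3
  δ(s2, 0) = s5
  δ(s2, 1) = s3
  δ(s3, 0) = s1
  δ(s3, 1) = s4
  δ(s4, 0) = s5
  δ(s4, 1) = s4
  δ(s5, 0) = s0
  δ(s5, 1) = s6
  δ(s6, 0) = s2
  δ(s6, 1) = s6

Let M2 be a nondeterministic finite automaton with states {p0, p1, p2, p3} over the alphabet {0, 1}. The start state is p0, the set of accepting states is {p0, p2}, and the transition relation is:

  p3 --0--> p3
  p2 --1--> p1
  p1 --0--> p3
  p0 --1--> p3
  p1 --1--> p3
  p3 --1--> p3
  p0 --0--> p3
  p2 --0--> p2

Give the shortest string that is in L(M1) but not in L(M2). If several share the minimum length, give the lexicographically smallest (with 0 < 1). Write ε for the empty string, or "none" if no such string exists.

0

The string 0 is accepted by M1 but not by M2.
No shorter string lies in the difference, and 0 is the lexicographically first length-1 string in L(M1) \ L(M2).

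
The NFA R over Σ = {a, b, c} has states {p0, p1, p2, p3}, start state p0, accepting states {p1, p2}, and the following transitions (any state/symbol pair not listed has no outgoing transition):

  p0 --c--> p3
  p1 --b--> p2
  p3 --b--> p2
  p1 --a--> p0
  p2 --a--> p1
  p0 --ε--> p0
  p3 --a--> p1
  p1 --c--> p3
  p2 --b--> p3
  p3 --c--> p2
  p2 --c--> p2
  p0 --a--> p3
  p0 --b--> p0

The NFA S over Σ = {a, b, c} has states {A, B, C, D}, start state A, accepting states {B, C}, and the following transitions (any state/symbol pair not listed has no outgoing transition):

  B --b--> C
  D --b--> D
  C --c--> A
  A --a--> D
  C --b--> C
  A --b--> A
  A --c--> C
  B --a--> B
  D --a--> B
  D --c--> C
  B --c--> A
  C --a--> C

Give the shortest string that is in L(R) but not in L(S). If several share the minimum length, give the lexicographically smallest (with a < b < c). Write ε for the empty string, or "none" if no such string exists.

ab

The string ab is accepted by R but not by S.
No shorter string lies in the difference, and ab is the lexicographically first length-2 string in L(R) \ L(S).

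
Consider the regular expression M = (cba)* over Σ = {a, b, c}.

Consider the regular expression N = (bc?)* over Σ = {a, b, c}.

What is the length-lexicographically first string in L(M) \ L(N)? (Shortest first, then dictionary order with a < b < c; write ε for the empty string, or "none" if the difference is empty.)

cba

The string cba is accepted by M but not by N.
No shorter string lies in the difference, and cba is the lexicographically first length-3 string in L(M) \ L(N).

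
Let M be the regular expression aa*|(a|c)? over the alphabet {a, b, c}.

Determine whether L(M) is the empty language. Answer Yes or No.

The empty string ε matches the expression, so it belongs to L(M).
Since L(M) contains at least one string, it is not empty.

No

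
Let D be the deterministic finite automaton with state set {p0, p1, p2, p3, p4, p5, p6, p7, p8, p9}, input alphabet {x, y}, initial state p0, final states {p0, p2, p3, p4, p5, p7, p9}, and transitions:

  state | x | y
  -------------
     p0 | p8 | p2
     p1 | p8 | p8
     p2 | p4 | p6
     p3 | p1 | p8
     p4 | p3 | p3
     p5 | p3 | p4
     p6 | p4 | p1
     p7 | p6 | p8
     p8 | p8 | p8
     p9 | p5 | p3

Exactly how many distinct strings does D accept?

The useful subgraph on states {p0, p2, p3, p4, p6} is acyclic, so L(D) is finite; the longest accepting path visits 5 useful states, giving maximum string length 4.
Counting accepting paths from p0 by length: 1 of length 0, 1 of length 1, 1 of length 2, 3 of length 3, 2 of length 4. Total 8.

8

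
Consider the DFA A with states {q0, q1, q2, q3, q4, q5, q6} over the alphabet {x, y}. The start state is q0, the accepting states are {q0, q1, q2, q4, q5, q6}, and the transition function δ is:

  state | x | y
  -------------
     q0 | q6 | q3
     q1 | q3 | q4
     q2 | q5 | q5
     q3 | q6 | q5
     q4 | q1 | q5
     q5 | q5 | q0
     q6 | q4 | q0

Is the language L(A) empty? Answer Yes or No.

The empty string ε is accepted: the run q0 ends in the accepting state q0.
Since at least one string is accepted, L(A) is not empty.

No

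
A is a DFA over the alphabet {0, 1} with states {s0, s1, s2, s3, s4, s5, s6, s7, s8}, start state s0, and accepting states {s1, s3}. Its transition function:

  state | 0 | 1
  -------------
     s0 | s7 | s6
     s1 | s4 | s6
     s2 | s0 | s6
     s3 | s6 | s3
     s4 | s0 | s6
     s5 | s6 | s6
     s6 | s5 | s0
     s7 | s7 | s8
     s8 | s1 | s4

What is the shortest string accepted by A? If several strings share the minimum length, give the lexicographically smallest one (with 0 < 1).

010

A breadth-first search from s0 reaches an accepting state first via the path s0 → s7 → s8 → s1 on input 010.
No string of length < 3 is accepted (BFS exhausts all shorter strings without reaching an accepting state), and 010 is the lexicographically least accepting string of length 3.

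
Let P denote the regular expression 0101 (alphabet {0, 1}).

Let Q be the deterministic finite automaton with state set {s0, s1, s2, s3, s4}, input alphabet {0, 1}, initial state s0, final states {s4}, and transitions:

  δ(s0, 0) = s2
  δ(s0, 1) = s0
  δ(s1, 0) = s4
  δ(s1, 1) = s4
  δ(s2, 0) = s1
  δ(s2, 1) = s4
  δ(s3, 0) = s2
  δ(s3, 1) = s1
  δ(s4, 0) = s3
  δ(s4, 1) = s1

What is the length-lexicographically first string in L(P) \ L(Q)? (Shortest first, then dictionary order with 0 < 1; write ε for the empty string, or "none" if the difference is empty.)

The string 0101 is accepted by P but not by Q.
No shorter string lies in the difference, and 0101 is the lexicographically first length-4 string in L(P) \ L(Q).

0101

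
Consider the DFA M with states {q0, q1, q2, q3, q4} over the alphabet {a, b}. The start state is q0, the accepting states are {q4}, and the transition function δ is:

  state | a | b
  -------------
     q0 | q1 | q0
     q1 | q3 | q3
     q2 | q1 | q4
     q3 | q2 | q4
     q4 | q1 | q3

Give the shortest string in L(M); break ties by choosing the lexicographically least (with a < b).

aab

A breadth-first search from q0 reaches an accepting state first via the path q0 → q1 → q3 → q4 on input aab.
No string of length < 3 is accepted (BFS exhausts all shorter strings without reaching an accepting state), and aab is the lexicographically least accepting string of length 3.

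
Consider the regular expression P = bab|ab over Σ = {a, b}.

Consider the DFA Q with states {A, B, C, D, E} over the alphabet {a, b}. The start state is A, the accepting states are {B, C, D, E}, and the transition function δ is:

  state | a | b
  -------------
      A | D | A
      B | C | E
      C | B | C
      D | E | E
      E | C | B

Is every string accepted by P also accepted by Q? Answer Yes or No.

Yes

Converting the expression P to a DFA (subset construction, then merging equivalent states) gives the minimal DFA with states {p0, p1, p2, p3, p4}, start state p0, accepting states {p4} and transitions p0: a→p1, b→p2; p1: a→p3, b→p4; p2: a→p1, b→p3; p3: a→p3, b→p3; p4: a→p3, b→p3.
Exploring the product automaton P × Q from the start pair (p0, A), following both machines on each input symbol, reaches 9 state pairs: (p0, A), (p1, D), (p2, A), (p3, E), (p4, E), (p3, A), (p3, C), (p3, B), (p3, D).
P accepts in {p4} and Q accepts in {B, C, D, E}. The reachable pairs whose P-component is accepting are (p4, E); in each of them the Q-component is accepting too, so the product for L(P) \ L(Q) (P-component accepting, Q-component rejecting) has no reachable accepting pair and the difference is empty.
Hence every string in L(P) is also in L(Q).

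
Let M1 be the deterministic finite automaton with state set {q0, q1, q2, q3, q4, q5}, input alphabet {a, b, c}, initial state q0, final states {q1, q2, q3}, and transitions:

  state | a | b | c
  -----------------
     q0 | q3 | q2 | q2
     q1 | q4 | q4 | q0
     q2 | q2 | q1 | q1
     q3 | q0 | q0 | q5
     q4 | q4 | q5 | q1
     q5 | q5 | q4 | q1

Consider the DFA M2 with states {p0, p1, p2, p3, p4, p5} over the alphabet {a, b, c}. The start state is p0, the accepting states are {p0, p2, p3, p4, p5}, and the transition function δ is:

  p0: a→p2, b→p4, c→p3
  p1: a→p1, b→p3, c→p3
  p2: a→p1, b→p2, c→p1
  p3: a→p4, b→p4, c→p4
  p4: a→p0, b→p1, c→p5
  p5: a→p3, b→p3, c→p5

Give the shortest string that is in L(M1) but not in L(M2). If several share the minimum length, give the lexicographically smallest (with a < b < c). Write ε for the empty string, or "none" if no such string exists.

The string bb is accepted by M1 but not by M2.
No shorter string lies in the difference, and bb is the lexicographically first length-2 string in L(M1) \ L(M2).

bb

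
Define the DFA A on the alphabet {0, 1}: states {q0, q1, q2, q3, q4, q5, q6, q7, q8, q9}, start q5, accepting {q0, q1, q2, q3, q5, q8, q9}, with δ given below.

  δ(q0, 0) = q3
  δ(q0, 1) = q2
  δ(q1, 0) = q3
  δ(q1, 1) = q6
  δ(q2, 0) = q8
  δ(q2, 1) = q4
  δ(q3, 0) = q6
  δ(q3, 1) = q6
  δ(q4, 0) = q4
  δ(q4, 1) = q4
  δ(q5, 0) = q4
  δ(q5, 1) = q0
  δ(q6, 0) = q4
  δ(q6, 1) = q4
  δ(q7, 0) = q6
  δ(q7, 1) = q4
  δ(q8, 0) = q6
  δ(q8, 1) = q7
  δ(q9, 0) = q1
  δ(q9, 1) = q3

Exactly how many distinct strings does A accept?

5

The useful subgraph on states {q0, q2, q3, q5, q8} is acyclic, so L(A) is finite; the longest accepting path visits 4 useful states, giving maximum string length 3.
Counting accepting paths from q5 by length: 1 of length 0, 1 of length 1, 2 of length 2, 1 of length 3. Total 5.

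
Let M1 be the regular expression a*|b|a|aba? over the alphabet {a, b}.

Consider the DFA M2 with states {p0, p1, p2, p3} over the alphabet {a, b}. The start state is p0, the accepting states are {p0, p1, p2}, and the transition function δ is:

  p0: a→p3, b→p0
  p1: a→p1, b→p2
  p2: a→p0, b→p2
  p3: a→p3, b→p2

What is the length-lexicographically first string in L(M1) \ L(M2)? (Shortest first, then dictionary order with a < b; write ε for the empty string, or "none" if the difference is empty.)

a

The string a is accepted by M1 but not by M2.
No shorter string lies in the difference, and a is the lexicographically first length-1 string in L(M1) \ L(M2).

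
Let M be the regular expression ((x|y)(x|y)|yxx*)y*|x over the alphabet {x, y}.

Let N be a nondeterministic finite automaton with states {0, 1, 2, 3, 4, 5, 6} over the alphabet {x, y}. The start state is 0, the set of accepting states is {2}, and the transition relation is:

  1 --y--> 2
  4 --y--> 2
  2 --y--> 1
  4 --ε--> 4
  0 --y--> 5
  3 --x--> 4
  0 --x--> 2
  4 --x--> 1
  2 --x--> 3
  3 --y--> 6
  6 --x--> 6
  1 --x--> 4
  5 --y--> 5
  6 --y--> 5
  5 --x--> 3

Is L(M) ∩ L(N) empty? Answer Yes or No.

The string x is accepted by both M and N.
Hence L(M) ∩ L(N) ≠ ∅.

No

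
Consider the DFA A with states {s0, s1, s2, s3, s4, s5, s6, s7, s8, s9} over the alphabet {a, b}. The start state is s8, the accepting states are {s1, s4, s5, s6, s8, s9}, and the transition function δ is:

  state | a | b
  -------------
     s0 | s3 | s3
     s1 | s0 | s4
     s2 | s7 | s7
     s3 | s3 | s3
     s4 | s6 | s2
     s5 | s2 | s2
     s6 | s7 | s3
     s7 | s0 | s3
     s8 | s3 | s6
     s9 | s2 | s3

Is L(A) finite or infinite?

finite

The useful states (reachable from s8 and able to reach an accepting state) are {s6, s8}.
Restricted to these states the transition graph has no cycle, so every accepting path has bounded length and L is finite.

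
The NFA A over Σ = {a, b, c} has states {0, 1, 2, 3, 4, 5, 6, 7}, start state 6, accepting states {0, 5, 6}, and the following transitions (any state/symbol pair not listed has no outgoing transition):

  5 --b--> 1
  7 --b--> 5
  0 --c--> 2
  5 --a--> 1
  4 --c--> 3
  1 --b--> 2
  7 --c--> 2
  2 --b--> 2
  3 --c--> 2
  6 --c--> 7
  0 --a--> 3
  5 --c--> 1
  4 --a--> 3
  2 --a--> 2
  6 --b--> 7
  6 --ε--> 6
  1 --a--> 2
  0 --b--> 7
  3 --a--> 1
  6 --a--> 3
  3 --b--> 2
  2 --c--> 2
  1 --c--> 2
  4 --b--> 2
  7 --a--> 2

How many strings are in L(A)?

The useful subgraph on states {5, 6, 7} is acyclic, so L(A) is finite; the longest accepting path visits 3 useful states, giving maximum string length 2.
Counting accepting paths from 6 by length: 1 of length 0, 2 of length 2. Total 3.

3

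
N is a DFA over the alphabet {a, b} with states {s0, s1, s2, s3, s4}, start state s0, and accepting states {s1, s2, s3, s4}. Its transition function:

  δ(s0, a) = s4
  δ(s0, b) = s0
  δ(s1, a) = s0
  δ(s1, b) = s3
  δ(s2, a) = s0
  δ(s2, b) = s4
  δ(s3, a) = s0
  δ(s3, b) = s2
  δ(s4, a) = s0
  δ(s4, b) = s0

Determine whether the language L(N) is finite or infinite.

infinite

State s0 is reachable from the start and can reach an accepting state, and it lies on the cycle s0 → s0.
Traversing that cycle any number of times yields accepted strings of unbounded length, so the language is infinite.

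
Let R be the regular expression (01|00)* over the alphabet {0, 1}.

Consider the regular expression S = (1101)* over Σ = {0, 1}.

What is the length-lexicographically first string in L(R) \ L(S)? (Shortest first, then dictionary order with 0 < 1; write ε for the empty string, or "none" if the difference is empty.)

00

The string 00 is accepted by R but not by S.
No shorter string lies in the difference, and 00 is the lexicographically first length-2 string in L(R) \ L(S).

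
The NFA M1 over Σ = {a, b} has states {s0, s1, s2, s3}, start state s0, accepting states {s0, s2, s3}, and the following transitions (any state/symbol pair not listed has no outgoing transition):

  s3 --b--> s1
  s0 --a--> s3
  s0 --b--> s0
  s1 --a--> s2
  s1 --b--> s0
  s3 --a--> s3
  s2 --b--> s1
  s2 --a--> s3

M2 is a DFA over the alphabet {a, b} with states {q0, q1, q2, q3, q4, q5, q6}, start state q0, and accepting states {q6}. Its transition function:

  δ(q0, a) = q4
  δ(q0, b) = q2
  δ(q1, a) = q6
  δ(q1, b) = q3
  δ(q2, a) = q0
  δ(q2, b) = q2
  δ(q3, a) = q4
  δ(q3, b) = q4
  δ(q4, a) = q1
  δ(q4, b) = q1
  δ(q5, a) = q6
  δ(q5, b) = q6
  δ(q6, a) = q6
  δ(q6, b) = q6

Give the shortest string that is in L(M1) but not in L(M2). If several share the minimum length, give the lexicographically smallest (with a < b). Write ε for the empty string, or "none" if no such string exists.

The empty string ε is accepted by M1 but not by M2.
Since ε is the unique shortest string, it is the required witness.

ε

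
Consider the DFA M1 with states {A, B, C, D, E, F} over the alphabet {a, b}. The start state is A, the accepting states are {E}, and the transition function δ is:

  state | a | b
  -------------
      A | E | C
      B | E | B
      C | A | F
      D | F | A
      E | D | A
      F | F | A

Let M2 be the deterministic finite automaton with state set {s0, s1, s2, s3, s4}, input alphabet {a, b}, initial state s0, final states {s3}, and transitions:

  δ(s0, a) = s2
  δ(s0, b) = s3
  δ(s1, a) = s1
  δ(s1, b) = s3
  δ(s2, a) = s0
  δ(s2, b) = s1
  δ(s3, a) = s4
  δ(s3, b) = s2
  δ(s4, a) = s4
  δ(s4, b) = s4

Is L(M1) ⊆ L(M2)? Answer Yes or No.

No

The string a is in L(M1) but not in L(M2).
So L(M1) ⊄ L(M2).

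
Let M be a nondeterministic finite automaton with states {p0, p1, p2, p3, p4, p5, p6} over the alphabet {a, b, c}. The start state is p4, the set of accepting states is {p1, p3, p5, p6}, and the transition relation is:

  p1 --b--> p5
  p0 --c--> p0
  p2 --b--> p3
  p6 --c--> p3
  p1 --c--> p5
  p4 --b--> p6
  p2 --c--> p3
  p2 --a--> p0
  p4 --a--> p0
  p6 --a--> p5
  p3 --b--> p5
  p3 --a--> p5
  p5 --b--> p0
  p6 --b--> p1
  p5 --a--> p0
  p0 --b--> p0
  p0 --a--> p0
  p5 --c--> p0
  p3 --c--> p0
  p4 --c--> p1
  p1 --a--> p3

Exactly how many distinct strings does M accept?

17

The useful subgraph on states {p1, p3, p4, p5, p6} is acyclic, so L(M) is finite; the longest accepting path visits 5 useful states, giving maximum string length 4.
Counting accepting paths from p4 by length: 2 of length 1, 6 of length 2, 7 of length 3, 2 of length 4. Total 17.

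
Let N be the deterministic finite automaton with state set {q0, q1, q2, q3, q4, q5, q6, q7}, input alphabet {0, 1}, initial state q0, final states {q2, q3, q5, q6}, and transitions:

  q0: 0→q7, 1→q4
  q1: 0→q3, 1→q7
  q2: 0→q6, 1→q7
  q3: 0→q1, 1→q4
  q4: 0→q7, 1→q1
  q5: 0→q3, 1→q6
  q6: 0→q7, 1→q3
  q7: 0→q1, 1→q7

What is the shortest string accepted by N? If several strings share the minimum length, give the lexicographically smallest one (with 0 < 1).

000

A breadth-first search from q0 reaches an accepting state first via the path q0 → q7 → q1 → q3 on input 000.
No string of length < 3 is accepted (BFS exhausts all shorter strings without reaching an accepting state), and 000 is the lexicographically least accepting string of length 3.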